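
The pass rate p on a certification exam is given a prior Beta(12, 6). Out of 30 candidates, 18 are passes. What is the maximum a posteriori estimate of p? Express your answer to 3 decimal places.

Prior: Beta(12, 6).
Data: 18 successes in 30 trials. The binomial likelihood contributes p^18(1−p)^12, so the posterior is Beta(12+18, 6+12) = Beta(30, 18).
For Beta(a, b) with a, b > 1 the mode is (a−1)/(a+b−2) = 29/46 ≈ 0.630.

p̂_MAP = 0.630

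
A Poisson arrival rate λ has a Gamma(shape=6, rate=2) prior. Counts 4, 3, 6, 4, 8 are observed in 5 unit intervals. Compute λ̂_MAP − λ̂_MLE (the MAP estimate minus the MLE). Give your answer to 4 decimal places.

MAP − MLE = -0.7143

Σxᵢ = 25. Posterior is Gamma(31, 7); MAP = (31−1)/7 = 30/7 ≈ 4.28571.
MLE = x̄ = 25/5 ≈ 5.00000.
Difference = 30/7 − 25/5 = -5/7 ≈ -0.7143.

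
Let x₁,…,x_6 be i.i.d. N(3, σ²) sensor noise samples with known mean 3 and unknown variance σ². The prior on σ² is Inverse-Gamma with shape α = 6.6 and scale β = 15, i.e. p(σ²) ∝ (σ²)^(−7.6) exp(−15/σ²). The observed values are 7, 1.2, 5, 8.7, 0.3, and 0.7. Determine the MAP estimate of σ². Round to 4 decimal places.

Sum of squared deviations about the known mean: SS = (7−3)² + (1.2−3)² + (5−3)² + (8.7−3)² + (0.3−3)² + (0.7−3)² = 68.31.
The Normal likelihood contributes (σ²)^(−n/2) exp(−SS/(2σ²)), so the posterior is Inverse-Gamma(α + n/2, β + SS/2) = Inverse-Gamma(9.6, 49.155).
The mode of Inverse-Gamma(a, b) is b/(a+1) = 49.155/10.6 ≈ 4.6373.

σ̂²_MAP = 4.6373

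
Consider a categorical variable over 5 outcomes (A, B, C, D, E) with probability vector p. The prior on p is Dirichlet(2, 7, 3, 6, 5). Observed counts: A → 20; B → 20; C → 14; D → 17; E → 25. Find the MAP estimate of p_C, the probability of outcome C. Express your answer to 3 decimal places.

MAP estimate of p_C = 0.140

The posterior is Dirichlet(αᵢ + nᵢ) = Dirichlet(22, 27, 17, 23, 30).
For a Dirichlet(a₁,…,a_K) with all aᵢ > 1, the mode has j-th component (aⱼ − 1)/(Σaᵢ − K).
Here Σaᵢ = 119 and K = 5, so p_C = (17 − 1)/(119 − 5) = 16/114 ≈ 0.140.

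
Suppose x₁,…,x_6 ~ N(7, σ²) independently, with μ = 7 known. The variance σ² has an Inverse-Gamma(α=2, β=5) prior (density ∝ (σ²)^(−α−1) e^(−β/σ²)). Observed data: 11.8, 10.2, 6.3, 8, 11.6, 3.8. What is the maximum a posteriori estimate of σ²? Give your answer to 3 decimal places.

Sum of squared deviations about the known mean: SS = (11.8−7)² + (10.2−7)² + (6.3−7)² + (8−7)² + (11.6−7)² + (3.8−7)² = 66.17.
The Normal likelihood contributes (σ²)^(−n/2) exp(−SS/(2σ²)), so the posterior is Inverse-Gamma(α + n/2, β + SS/2) = Inverse-Gamma(5, 38.085).
The mode of Inverse-Gamma(a, b) is b/(a+1) = 38.085/6 ≈ 6.348.

σ̂²_MAP = 6.348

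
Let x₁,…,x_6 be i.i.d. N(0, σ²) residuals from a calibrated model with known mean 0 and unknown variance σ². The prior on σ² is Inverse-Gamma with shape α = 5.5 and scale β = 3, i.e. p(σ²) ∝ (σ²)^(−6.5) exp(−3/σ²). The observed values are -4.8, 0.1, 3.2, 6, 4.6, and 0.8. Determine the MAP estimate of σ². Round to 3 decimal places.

σ̂²_MAP = 5.110

Sum of squared deviations about the known mean: SS = (-4.8−0)² + (0.1−0)² + (3.2−0)² + (6−0)² + (4.6−0)² + (0.8−0)² = 91.09.
The Normal likelihood contributes (σ²)^(−n/2) exp(−SS/(2σ²)), so the posterior is Inverse-Gamma(α + n/2, β + SS/2) = Inverse-Gamma(8.5, 48.545).
The mode of Inverse-Gamma(a, b) is b/(a+1) = 48.545/9.5 ≈ 5.110.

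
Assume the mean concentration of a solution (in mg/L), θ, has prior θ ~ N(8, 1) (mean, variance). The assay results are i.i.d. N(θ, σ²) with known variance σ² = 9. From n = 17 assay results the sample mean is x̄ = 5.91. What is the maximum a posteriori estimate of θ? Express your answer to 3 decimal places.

n = 17, x̄ = 5.91.
For a Normal prior and Normal likelihood with known variance, the posterior is Normal; its mode equals its mean, the precision-weighted average.
Prior precision 1/σ₀² = 1/1 = 1; data precision n/σ² = 17/9.
θ̂ = (1·8 + (17/9)·5.91) / (1 + 17/9) = (5749/300)/(26/9) = 17247/2600 ≈ 6.633.

θ̂_MAP = 6.633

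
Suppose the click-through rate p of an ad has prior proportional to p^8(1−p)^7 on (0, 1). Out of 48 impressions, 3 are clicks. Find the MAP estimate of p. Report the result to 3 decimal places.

The prior density ∝ p^8(1−p)^7 is the kernel of Beta(9, 8).
Data: 3 successes in 48 trials. The binomial likelihood contributes p^3(1−p)^45, so the posterior is Beta(9+3, 8+45) = Beta(12, 53).
For Beta(a, b) with a, b > 1 the mode is (a−1)/(a+b−2) = 11/63 ≈ 0.175.

p̂_MAP = 0.175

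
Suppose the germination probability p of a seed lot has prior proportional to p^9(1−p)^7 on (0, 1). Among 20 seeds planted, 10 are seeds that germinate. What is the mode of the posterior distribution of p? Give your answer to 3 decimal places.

The prior density ∝ p^9(1−p)^7 is the kernel of Beta(10, 8).
Data: 10 successes in 20 trials. The binomial likelihood contributes p^10(1−p)^10, so the posterior is Beta(10+10, 8+10) = Beta(20, 18).
For Beta(a, b) with a, b > 1 the mode is (a−1)/(a+b−2) = 19/36 ≈ 0.528.

p̂_MAP = 0.528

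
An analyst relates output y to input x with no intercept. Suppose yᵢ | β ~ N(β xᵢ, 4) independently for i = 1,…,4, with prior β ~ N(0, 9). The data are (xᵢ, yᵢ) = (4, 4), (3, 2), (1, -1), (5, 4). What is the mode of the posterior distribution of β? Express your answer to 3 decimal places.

β̂_MAP = 0.797

log p(β | y) = −Σ(yᵢ − βxᵢ)²/(2·4) − β²/(2·9) + const.
Setting the derivative to zero: Σxᵢ(yᵢ − βxᵢ)/4 − β/9 = 0, so β = Σxᵢyᵢ / (Σxᵢ² + σ²/τ²).
Σxᵢyᵢ = 4·4 + 3·2 + 1·(-1) + 5·4 = 41; Σxᵢ² = 51; σ²/τ² = 4/9.
β̂_MAP = 41 / (51 + 4/9) = 41/(463/9) = 369/463 ≈ 0.797.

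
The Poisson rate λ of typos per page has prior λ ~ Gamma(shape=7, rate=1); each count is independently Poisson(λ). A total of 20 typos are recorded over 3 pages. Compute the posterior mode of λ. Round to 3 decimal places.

λ̂_MAP = 6.500

Σxᵢ = 20, n = 3.
Posterior ∝ λ^6e^(−1λ) · λ^20e^(−3λ) = λ^26e^(−4λ), i.e. Gamma(shape=27, rate=4).
The mode of a Gamma(a, b) with a ≥ 1 (shape–rate) is (a−1)/b = 26/4 ≈ 6.500.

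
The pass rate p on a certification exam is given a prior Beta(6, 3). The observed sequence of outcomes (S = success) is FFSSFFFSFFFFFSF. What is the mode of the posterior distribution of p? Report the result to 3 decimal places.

Prior: Beta(6, 3).
Data: 4 successes in 15 trials (from the sequence). The binomial likelihood contributes p^4(1−p)^11, so the posterior is Beta(6+4, 3+11) = Beta(10, 14).
For Beta(a, b) with a, b > 1 the mode is (a−1)/(a+b−2) = 9/22 ≈ 0.409.

p̂_MAP = 0.409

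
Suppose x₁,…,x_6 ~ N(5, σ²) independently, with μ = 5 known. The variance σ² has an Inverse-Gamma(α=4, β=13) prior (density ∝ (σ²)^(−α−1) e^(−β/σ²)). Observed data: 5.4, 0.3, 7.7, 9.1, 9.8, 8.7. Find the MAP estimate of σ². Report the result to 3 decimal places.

σ̂²_MAP = 6.818

Sum of squared deviations about the known mean: SS = (5.4−5)² + (0.3−5)² + (7.7−5)² + (9.1−5)² + (9.8−5)² + (8.7−5)² = 83.08.
The Normal likelihood contributes (σ²)^(−n/2) exp(−SS/(2σ²)), so the posterior is Inverse-Gamma(α + n/2, β + SS/2) = Inverse-Gamma(7, 54.54).
The mode of Inverse-Gamma(a, b) is b/(a+1) = 54.54/8 ≈ 6.818.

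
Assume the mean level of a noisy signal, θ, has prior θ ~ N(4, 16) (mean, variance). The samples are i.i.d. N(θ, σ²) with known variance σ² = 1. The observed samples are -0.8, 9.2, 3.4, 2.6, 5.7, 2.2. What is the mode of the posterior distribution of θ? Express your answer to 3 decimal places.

θ̂_MAP = 3.720

n = 6; x̄ = ((-0.8) + 9.2 + 3.4 + 2.6 + 5.7 + 2.2)/6 = 22.3/6 = 223/60 ≈ 3.7167.
For a Normal prior and Normal likelihood with known variance, the posterior is Normal; its mode equals its mean, the precision-weighted average.
Prior precision 1/σ₀² = 1/16 = 0.0625; data precision n/σ² = 6/1 = 6.
θ̂ = (0.0625·4 + 6·(223/60)) / (0.0625 + 6) = 22.55/6.0625 = 1804/485 ≈ 3.720.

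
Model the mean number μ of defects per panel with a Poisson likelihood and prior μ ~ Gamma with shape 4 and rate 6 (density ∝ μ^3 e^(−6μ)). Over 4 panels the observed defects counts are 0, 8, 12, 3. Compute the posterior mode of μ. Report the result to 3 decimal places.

Σxᵢ = 0+8+12+3 = 23, with n = 4.
Posterior ∝ μ^3e^(−6μ) · μ^23e^(−4μ) = μ^26e^(−10μ), i.e. Gamma(shape=27, rate=10).
The mode of a Gamma(a, b) with a ≥ 1 (shape–rate) is (a−1)/b = 26/10 ≈ 2.600.

μ̂_MAP = 2.600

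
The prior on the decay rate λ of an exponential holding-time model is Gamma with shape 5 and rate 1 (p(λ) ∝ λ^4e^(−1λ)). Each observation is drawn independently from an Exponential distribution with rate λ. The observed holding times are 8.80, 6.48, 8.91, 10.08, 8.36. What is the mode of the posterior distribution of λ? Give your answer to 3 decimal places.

The Exponential(rate=λ) likelihood is ∝ λ^n e^(−λΣtᵢ). Here n = 5 and Σtᵢ = 8.80 + 6.48 + 8.91 + 10.08 + 8.36 = 42.63.
Posterior ∝ λ^4e^(−1λ) · λ^5e^(−42.63λ) = λ^9e^(−43.63λ), i.e. Gamma(10, 43.63).
Mode = (a−1)/b = 9/43.63 ≈ 0.206.

λ̂_MAP = 0.206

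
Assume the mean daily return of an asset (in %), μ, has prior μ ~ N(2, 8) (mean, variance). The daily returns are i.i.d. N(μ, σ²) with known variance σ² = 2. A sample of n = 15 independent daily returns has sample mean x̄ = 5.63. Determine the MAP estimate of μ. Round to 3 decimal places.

n = 15, x̄ = 5.63.
For a Normal prior and Normal likelihood with known variance, the posterior is Normal; its mode equals its mean, the precision-weighted average.
Prior precision 1/σ₀² = 1/8 = 0.125; data precision n/σ² = 15/2 = 7.5.
μ̂ = (0.125·2 + 7.5·5.63) / (0.125 + 7.5) = 42.475/7.625 = 1699/305 ≈ 5.570.

μ̂_MAP = 5.570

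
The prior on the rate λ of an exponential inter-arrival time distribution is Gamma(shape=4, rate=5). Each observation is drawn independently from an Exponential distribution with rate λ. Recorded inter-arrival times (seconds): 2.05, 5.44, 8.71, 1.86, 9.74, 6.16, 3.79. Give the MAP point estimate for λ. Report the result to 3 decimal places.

The Exponential(rate=λ) likelihood is ∝ λ^n e^(−λΣtᵢ). Here n = 7 and Σtᵢ = 2.05 + 5.44 + 8.71 + 1.86 + 9.74 + 6.16 + 3.79 = 37.75.
Posterior ∝ λ^3e^(−5λ) · λ^7e^(−37.75λ) = λ^10e^(−42.75λ), i.e. Gamma(11, 42.75).
Mode = (a−1)/b = 10/42.75 ≈ 0.234.

λ̂_MAP = 0.234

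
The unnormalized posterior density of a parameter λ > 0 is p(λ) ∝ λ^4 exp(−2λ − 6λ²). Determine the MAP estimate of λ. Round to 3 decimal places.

λ̂_MAP = 0.500

ℓ'(λ) = 4/λ − 2 − 12λ. Setting this to zero and multiplying by λ: 12λ² + 2λ − 4 = 0.
λ = (−2 + √(2² + 4·12·4)) / (2·12) = (−2 + √196) / 24 = (−2 + 14)/24 = 1/2.
ℓ''(λ) = −4/λ² − 12 < 0, confirming a maximum.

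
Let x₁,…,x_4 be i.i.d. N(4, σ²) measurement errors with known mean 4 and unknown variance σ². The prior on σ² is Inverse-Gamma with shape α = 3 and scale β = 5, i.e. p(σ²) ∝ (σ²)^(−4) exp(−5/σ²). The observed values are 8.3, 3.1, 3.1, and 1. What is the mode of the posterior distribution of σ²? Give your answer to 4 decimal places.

σ̂²_MAP = 3.2592

Sum of squared deviations about the known mean: SS = (8.3−4)² + (3.1−4)² + (3.1−4)² + (1−4)² = 29.11.
The Normal likelihood contributes (σ²)^(−n/2) exp(−SS/(2σ²)), so the posterior is Inverse-Gamma(α + n/2, β + SS/2) = Inverse-Gamma(5, 19.555).
The mode of Inverse-Gamma(a, b) is b/(a+1) = 19.555/6 ≈ 3.2592.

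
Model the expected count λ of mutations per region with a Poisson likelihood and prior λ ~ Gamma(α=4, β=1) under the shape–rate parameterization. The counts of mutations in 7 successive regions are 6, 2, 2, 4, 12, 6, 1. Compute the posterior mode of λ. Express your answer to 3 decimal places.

Σxᵢ = 6+2+2+4+12+6+1 = 33, with n = 7.
Posterior ∝ λ^3e^(−1λ) · λ^33e^(−7λ) = λ^36e^(−8λ), i.e. Gamma(shape=37, rate=8).
The mode of a Gamma(a, b) with a ≥ 1 (shape–rate) is (a−1)/b = 36/8 ≈ 4.500.

λ̂_MAP = 4.500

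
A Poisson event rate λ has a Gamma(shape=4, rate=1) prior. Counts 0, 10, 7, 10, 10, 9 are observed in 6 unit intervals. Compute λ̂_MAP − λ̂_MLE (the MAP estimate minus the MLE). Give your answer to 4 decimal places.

MAP − MLE = -0.6667

Σxᵢ = 46. Posterior is Gamma(50, 7); MAP = (50−1)/7 = 49/7 ≈ 7.00000.
MLE = x̄ = 46/6 ≈ 7.66667.
Difference = 49/7 − 46/6 = -2/3 ≈ -0.6667.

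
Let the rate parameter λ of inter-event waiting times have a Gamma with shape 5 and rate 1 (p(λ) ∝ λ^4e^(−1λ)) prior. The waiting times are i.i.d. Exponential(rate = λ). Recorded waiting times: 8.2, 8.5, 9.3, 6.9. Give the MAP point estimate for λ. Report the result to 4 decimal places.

The Exponential(rate=λ) likelihood is ∝ λ^n e^(−λΣtᵢ). Here n = 4 and Σtᵢ = 8.2 + 8.5 + 9.3 + 6.9 = 32.9.
Posterior ∝ λ^4e^(−1λ) · λ^4e^(−32.9λ) = λ^8e^(−33.9λ), i.e. Gamma(9, 33.9).
Mode = (a−1)/b = 8/33.9 ≈ 0.2360.

λ̂_MAP = 0.2360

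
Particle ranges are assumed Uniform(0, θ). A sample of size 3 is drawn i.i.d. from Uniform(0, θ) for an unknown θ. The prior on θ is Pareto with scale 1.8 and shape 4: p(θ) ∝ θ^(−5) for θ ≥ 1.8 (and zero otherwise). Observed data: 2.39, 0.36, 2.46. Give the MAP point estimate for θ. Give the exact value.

The Uniform(0, θ) likelihood is θ^(−n) for θ ≥ max(xᵢ), zero otherwise. Here max(xᵢ) = 2.46.
Posterior ∝ θ^(−5) · θ^(−3) = θ^(−8) on θ ≥ max(1.8, 2.46) = 2.46.
This density is strictly decreasing in θ, so the posterior mode lies at the lower boundary of the support.

θ̂_MAP = 2.46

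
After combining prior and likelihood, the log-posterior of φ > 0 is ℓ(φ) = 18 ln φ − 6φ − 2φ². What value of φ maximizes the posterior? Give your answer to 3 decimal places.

φ̂_MAP = 1.500

ℓ'(φ) = 18/φ − 6 − 4φ. Setting this to zero and multiplying by φ: 4φ² + 6φ − 18 = 0.
φ = (−6 + √(6² + 4·4·18)) / (2·4) = (−6 + √324) / 8 = (−6 + 18)/8 = 3/2.
ℓ''(φ) = −18/φ² − 4 < 0, confirming a maximum.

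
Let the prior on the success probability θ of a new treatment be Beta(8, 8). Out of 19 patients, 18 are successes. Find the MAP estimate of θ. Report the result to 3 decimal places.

Prior: Beta(8, 8).
Data: 18 successes in 19 trials. The binomial likelihood contributes θ^18(1−θ)^1, so the posterior is Beta(8+18, 8+1) = Beta(26, 9).
For Beta(a, b) with a, b > 1 the mode is (a−1)/(a+b−2) = 25/33 ≈ 0.758.

θ̂_MAP = 0.758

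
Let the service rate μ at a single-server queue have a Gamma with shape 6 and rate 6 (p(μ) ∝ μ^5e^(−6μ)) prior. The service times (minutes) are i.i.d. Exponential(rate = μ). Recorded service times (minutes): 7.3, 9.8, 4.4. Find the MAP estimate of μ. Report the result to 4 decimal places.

μ̂_MAP = 0.2909

The Exponential(rate=μ) likelihood is ∝ μ^n e^(−μΣtᵢ). Here n = 3 and Σtᵢ = 7.3 + 9.8 + 4.4 = 21.5.
Posterior ∝ μ^5e^(−6μ) · μ^3e^(−21.5μ) = μ^8e^(−27.5μ), i.e. Gamma(9, 27.5).
Mode = (a−1)/b = 8/27.5 ≈ 0.2909.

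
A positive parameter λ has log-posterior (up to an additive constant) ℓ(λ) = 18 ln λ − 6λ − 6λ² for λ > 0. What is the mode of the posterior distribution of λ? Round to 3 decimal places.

λ̂_MAP = 1.000

ℓ'(λ) = 18/λ − 6 − 12λ. Setting this to zero and multiplying by λ: 12λ² + 6λ − 18 = 0.
λ = (−6 + √(6² + 4·12·18)) / (2·12) = (−6 + √900) / 24 = (−6 + 30)/24 = 1.
ℓ''(λ) = −18/λ² − 12 < 0, confirming a maximum.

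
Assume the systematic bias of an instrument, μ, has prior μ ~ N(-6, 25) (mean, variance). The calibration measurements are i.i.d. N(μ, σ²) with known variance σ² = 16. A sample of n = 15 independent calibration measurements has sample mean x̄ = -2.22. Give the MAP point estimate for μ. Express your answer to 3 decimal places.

n = 15, x̄ = -2.22.
For a Normal prior and Normal likelihood with known variance, the posterior is Normal; its mode equals its mean, the precision-weighted average.
Prior precision 1/σ₀² = 1/25 = 0.04; data precision n/σ² = 15/16 = 0.9375.
μ̂ = (0.04·(-6) + 0.9375·(-2.22)) / (0.04 + 0.9375) = (-2.32125)/0.9775 = -1857/782 ≈ -2.375.

μ̂_MAP = -2.375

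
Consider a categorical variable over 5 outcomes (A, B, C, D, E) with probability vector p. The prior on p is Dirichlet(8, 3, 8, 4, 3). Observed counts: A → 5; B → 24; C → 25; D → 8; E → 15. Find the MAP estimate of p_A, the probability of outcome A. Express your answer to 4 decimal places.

The posterior is Dirichlet(αᵢ + nᵢ) = Dirichlet(13, 27, 33, 12, 18).
For a Dirichlet(a₁,…,a_K) with all aᵢ > 1, the mode has j-th component (aⱼ − 1)/(Σaᵢ − K).
Here Σaᵢ = 103 and K = 5, so p_A = (13 − 1)/(103 − 5) = 12/98 ≈ 0.1224.

MAP estimate of p_A = 0.1224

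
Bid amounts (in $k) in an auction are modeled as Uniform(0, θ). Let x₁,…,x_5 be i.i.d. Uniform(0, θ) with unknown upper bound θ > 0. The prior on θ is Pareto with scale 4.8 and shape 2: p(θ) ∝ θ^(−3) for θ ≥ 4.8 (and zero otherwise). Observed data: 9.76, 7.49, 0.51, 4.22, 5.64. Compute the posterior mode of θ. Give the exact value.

The Uniform(0, θ) likelihood is θ^(−n) for θ ≥ max(xᵢ), zero otherwise. Here max(xᵢ) = 9.76.
Posterior ∝ θ^(−3) · θ^(−5) = θ^(−8) on θ ≥ max(4.8, 9.76) = 9.76.
This density is strictly decreasing in θ, so the posterior mode lies at the lower boundary of the support.

θ̂_MAP = 9.76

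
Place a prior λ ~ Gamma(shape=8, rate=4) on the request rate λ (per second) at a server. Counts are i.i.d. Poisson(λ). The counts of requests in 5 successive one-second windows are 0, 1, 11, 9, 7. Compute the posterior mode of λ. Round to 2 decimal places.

Σxᵢ = 0+1+11+9+7 = 28, with n = 5.
Posterior ∝ λ^7e^(−4λ) · λ^28e^(−5λ) = λ^35e^(−9λ), i.e. Gamma(shape=36, rate=9).
The mode of a Gamma(a, b) with a ≥ 1 (shape–rate) is (a−1)/b = 35/9 ≈ 3.89.

λ̂_MAP = 3.89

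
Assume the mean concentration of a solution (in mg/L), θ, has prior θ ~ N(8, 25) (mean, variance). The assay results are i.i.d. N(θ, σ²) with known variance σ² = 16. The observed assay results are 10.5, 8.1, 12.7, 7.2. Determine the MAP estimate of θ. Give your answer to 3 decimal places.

θ̂_MAP = 9.401

n = 4; x̄ = (10.5 + 8.1 + 12.7 + 7.2)/4 = 38.5/4 = 9.625.
For a Normal prior and Normal likelihood with known variance, the posterior is Normal; its mode equals its mean, the precision-weighted average.
Prior precision 1/σ₀² = 1/25 = 0.04; data precision n/σ² = 4/16 = 0.25.
θ̂ = (0.04·8 + 0.25·9.625) / (0.04 + 0.25) = 2.72625/0.29 = 2181/232 ≈ 9.401.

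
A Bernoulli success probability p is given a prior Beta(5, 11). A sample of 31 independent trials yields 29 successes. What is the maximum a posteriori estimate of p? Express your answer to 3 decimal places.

p̂_MAP = 0.733

Prior: Beta(5, 11).
Data: 29 successes in 31 trials. The binomial likelihood contributes p^29(1−p)^2, so the posterior is Beta(5+29, 11+2) = Beta(34, 13).
For Beta(a, b) with a, b > 1 the mode is (a−1)/(a+b−2) = 33/45 ≈ 0.733.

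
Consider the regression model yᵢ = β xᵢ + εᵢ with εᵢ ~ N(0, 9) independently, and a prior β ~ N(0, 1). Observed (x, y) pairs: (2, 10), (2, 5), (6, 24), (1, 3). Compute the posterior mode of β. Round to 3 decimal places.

β̂_MAP = 3.278

log p(β | y) = −Σ(yᵢ − βxᵢ)²/(2·9) − β²/(2·1) + const.
Setting the derivative to zero: Σxᵢ(yᵢ − βxᵢ)/9 − β/1 = 0, so β = Σxᵢyᵢ / (Σxᵢ² + σ²/τ²).
Σxᵢyᵢ = 2·10 + 2·5 + 6·24 + 1·3 = 177; Σxᵢ² = 45; σ²/τ² = 9.
β̂_MAP = 177 / (45 + 9) = 177/54 ≈ 3.278.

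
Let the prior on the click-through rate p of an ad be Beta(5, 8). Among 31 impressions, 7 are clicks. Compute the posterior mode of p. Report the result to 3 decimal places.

Prior: Beta(5, 8).
Data: 7 successes in 31 trials. The binomial likelihood contributes p^7(1−p)^24, so the posterior is Beta(5+7, 8+24) = Beta(12, 32).
For Beta(a, b) with a, b > 1 the mode is (a−1)/(a+b−2) = 11/42 ≈ 0.262.

p̂_MAP = 0.262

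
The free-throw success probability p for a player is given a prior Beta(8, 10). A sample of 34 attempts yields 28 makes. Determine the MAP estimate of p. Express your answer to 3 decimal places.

p̂_MAP = 0.700

Prior: Beta(8, 10).
Data: 28 successes in 34 trials. The binomial likelihood contributes p^28(1−p)^6, so the posterior is Beta(8+28, 10+6) = Beta(36, 16).
For Beta(a, b) with a, b > 1 the mode is (a−1)/(a+b−2) = 35/50 ≈ 0.700.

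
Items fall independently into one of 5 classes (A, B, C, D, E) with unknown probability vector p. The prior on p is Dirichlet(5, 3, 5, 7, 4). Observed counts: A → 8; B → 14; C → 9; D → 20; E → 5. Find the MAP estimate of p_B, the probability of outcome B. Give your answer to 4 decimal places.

MAP estimate of p_B = 0.2133

The posterior is Dirichlet(αᵢ + nᵢ) = Dirichlet(13, 17, 14, 27, 9).
For a Dirichlet(a₁,…,a_K) with all aᵢ > 1, the mode has j-th component (aⱼ − 1)/(Σaᵢ − K).
Here Σaᵢ = 80 and K = 5, so p_B = (17 − 1)/(80 − 5) = 16/75 ≈ 0.2133.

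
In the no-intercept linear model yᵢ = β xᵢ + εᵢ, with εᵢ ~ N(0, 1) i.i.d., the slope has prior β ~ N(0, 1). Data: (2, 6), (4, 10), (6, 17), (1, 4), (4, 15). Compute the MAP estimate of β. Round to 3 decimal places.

log p(β | y) = −Σ(yᵢ − βxᵢ)²/(2·1) − β²/(2·1) + const.
Setting the derivative to zero: Σxᵢ(yᵢ − βxᵢ)/1 − β/1 = 0, so β = Σxᵢyᵢ / (Σxᵢ² + σ²/τ²).
Σxᵢyᵢ = 2·6 + 4·10 + 6·17 + 1·4 + 4·15 = 218; Σxᵢ² = 73; σ²/τ² = 1.
β̂_MAP = 218 / (73 + 1) = 218/74 ≈ 2.946.

β̂_MAP = 2.946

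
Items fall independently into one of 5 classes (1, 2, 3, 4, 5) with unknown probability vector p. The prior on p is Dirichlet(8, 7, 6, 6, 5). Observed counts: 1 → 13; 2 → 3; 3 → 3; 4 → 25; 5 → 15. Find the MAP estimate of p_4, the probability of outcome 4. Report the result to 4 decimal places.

The posterior is Dirichlet(αᵢ + nᵢ) = Dirichlet(21, 10, 9, 31, 20).
For a Dirichlet(a₁,…,a_K) with all aᵢ > 1, the mode has j-th component (aⱼ − 1)/(Σaᵢ − K).
Here Σaᵢ = 91 and K = 5, so p_4 = (31 − 1)/(91 − 5) = 30/86 ≈ 0.3488.

MAP estimate: 0.3488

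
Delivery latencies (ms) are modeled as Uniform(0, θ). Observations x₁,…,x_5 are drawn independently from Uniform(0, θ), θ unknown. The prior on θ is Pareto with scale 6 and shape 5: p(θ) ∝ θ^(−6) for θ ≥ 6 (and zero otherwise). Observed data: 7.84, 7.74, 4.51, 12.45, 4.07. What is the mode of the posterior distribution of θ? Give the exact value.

θ̂_MAP = 12.45

The Uniform(0, θ) likelihood is θ^(−n) for θ ≥ max(xᵢ), zero otherwise. Here max(xᵢ) = 12.45.
Posterior ∝ θ^(−6) · θ^(−5) = θ^(−11) on θ ≥ max(6, 12.45) = 12.45.
This density is strictly decreasing in θ, so the posterior mode lies at the lower boundary of the support.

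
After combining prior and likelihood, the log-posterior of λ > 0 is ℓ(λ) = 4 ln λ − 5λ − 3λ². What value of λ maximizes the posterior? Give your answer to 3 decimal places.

λ̂_MAP = 0.500

ℓ'(λ) = 4/λ − 5 − 6λ. Setting this to zero and multiplying by λ: 6λ² + 5λ − 4 = 0.
λ = (−5 + √(5² + 4·6·4)) / (2·6) = (−5 + √121) / 12 = (−5 + 11)/12 = 1/2.
ℓ''(λ) = −4/λ² − 6 < 0, confirming a maximum.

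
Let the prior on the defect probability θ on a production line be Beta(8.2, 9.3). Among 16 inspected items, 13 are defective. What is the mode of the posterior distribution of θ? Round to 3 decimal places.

Prior: Beta(8.2, 9.3).
Data: 13 successes in 16 trials. The binomial likelihood contributes θ^13(1−θ)^3, so the posterior is Beta(8.2+13, 9.3+3) = Beta(21.2, 12.3).
For Beta(a, b) with a, b > 1 the mode is (a−1)/(a+b−2) = 20.2/31.5 ≈ 0.641.

θ̂_MAP = 0.641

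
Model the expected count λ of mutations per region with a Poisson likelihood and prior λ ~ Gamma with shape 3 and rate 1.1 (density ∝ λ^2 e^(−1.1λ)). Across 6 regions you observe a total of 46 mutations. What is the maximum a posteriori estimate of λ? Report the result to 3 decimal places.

λ̂_MAP = 6.761

Σxᵢ = 46, n = 6.
Posterior ∝ λ^2e^(−1.1λ) · λ^46e^(−6λ) = λ^48e^(−7.1λ), i.e. Gamma(shape=49, rate=7.1).
The mode of a Gamma(a, b) with a ≥ 1 (shape–rate) is (a−1)/b = 48/7.1 ≈ 6.761.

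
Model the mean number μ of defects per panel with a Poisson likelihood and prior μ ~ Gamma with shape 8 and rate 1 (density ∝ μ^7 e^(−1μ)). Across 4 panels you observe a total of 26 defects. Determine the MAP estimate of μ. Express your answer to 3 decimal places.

μ̂_MAP = 6.600

Σxᵢ = 26, n = 4.
Posterior ∝ μ^7e^(−1μ) · μ^26e^(−4μ) = μ^33e^(−5μ), i.e. Gamma(shape=34, rate=5).
The mode of a Gamma(a, b) with a ≥ 1 (shape–rate) is (a−1)/b = 33/5 ≈ 6.600.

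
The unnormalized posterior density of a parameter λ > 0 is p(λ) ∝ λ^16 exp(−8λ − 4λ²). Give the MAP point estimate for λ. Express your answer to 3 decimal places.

λ̂_MAP = 1.000

ℓ'(λ) = 16/λ − 8 − 8λ. Setting this to zero and multiplying by λ: 8λ² + 8λ − 16 = 0.
λ = (−8 + √(8² + 4·8·16)) / (2·8) = (−8 + √576) / 16 = (−8 + 24)/16 = 1.
ℓ''(λ) = −16/λ² − 8 < 0, confirming a maximum.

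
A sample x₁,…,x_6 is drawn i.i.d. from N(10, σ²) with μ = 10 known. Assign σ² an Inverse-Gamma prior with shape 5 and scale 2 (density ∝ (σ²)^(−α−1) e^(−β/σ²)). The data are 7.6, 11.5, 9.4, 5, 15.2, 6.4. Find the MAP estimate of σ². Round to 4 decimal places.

σ̂²_MAP = 4.2983

Sum of squared deviations about the known mean: SS = (7.6−10)² + (11.5−10)² + (9.4−10)² + (5−10)² + (15.2−10)² + (6.4−10)² = 73.37.
The Normal likelihood contributes (σ²)^(−n/2) exp(−SS/(2σ²)), so the posterior is Inverse-Gamma(α + n/2, β + SS/2) = Inverse-Gamma(8, 38.685).
The mode of Inverse-Gamma(a, b) is b/(a+1) = 38.685/9 ≈ 4.2983.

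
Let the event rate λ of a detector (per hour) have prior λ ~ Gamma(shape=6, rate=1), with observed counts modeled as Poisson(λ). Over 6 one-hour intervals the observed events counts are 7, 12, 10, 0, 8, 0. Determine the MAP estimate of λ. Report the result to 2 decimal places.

Σxᵢ = 7+12+10+0+8+0 = 37, with n = 6.
Posterior ∝ λ^5e^(−1λ) · λ^37e^(−6λ) = λ^42e^(−7λ), i.e. Gamma(shape=43, rate=7).
The mode of a Gamma(a, b) with a ≥ 1 (shape–rate) is (a−1)/b = 42/7 ≈ 6.00.

λ̂_MAP = 6.00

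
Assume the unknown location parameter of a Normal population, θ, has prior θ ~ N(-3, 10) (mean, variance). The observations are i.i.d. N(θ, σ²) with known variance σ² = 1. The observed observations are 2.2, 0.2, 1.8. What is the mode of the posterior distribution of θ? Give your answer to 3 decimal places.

θ̂_MAP = 1.258

n = 3; x̄ = (2.2 + 0.2 + 1.8)/3 = 4.2/3 = 1.4.
For a Normal prior and Normal likelihood with known variance, the posterior is Normal; its mode equals its mean, the precision-weighted average.
Prior precision 1/σ₀² = 1/10 = 0.1; data precision n/σ² = 3/1 = 3.
θ̂ = (0.1·(-3) + 3·1.4) / (0.1 + 3) = 3.9/3.1 = 39/31 ≈ 1.258.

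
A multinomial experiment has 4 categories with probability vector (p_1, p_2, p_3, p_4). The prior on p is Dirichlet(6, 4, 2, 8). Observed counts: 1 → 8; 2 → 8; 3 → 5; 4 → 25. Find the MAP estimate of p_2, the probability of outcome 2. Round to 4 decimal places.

MAP estimate: 0.1774

The posterior is Dirichlet(αᵢ + nᵢ) = Dirichlet(14, 12, 7, 33).
For a Dirichlet(a₁,…,a_K) with all aᵢ > 1, the mode has j-th component (aⱼ − 1)/(Σaᵢ − K).
Here Σaᵢ = 66 and K = 4, so p_2 = (12 − 1)/(66 − 4) = 11/62 ≈ 0.1774.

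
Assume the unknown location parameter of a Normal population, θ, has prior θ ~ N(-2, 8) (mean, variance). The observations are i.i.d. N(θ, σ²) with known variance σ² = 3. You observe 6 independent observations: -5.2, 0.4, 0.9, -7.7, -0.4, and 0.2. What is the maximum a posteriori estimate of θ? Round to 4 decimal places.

n = 6; x̄ = ((-5.2) + 0.4 + 0.9 + (-7.7) + (-0.4) + 0.2)/6 = -11.8/6 = -59/30 ≈ -1.9667.
For a Normal prior and Normal likelihood with known variance, the posterior is Normal; its mode equals its mean, the precision-weighted average.
Prior precision 1/σ₀² = 1/8 = 0.125; data precision n/σ² = 6/3 = 2.
θ̂ = (0.125·(-2) + 2·(-59/30)) / (0.125 + 2) = (-251/60)/2.125 = -502/255 ≈ -1.9686.

θ̂_MAP = -1.9686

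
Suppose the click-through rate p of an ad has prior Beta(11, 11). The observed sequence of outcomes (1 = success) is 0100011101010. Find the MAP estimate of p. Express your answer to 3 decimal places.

Prior: Beta(11, 11).
Data: 6 successes in 13 trials (from the sequence). The binomial likelihood contributes p^6(1−p)^7, so the posterior is Beta(11+6, 11+7) = Beta(17, 18).
For Beta(a, b) with a, b > 1 the mode is (a−1)/(a+b−2) = 16/33 ≈ 0.485.

p̂_MAP = 0.485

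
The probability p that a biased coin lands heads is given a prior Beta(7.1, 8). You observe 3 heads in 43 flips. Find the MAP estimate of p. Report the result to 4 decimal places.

Prior: Beta(7.1, 8).
Data: 3 successes in 43 trials. The binomial likelihood contributes p^3(1−p)^40, so the posterior is Beta(7.1+3, 8+40) = Beta(10.1, 48).
For Beta(a, b) with a, b > 1 the mode is (a−1)/(a+b−2) = 9.1/56.1 ≈ 0.1622.

p̂_MAP = 0.1622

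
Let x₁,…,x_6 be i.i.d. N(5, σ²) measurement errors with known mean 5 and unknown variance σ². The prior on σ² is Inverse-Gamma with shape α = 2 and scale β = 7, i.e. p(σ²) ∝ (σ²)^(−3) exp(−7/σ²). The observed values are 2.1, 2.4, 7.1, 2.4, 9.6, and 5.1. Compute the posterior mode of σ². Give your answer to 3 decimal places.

σ̂²_MAP = 5.126

Sum of squared deviations about the known mean: SS = (2.1−5)² + (2.4−5)² + (7.1−5)² + (2.4−5)² + (9.6−5)² + (5.1−5)² = 47.51.
The Normal likelihood contributes (σ²)^(−n/2) exp(−SS/(2σ²)), so the posterior is Inverse-Gamma(α + n/2, β + SS/2) = Inverse-Gamma(5, 30.755).
The mode of Inverse-Gamma(a, b) is b/(a+1) = 30.755/6 ≈ 5.126.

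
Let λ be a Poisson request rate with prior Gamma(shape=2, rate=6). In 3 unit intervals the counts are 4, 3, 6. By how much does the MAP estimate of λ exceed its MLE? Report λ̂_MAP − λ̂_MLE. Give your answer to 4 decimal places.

Σxᵢ = 13. Posterior is Gamma(15, 9); MAP = (15−1)/9 = 14/9 ≈ 1.55556.
MLE = x̄ = 13/3 ≈ 4.33333.
Difference = 14/9 − 13/3 = -25/9 ≈ -2.7778.

MAP − MLE = -2.7778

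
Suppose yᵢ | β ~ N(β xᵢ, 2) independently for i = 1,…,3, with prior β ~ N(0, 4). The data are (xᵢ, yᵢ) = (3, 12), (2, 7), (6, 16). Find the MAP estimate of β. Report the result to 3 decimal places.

log p(β | y) = −Σ(yᵢ − βxᵢ)²/(2·2) − β²/(2·4) + const.
Setting the derivative to zero: Σxᵢ(yᵢ − βxᵢ)/2 − β/4 = 0, so β = Σxᵢyᵢ / (Σxᵢ² + σ²/τ²).
Σxᵢyᵢ = 3·12 + 2·7 + 6·16 = 146; Σxᵢ² = 49; σ²/τ² = 0.5.
β̂_MAP = 146 / (49 + 0.5) = 146/49.5 ≈ 2.949.

β̂_MAP = 2.949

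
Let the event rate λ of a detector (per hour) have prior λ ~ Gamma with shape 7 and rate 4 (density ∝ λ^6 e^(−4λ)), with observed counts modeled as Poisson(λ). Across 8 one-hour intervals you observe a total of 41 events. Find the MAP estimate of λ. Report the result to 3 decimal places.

Σxᵢ = 41, n = 8.
Posterior ∝ λ^6e^(−4λ) · λ^41e^(−8λ) = λ^47e^(−12λ), i.e. Gamma(shape=48, rate=12).
The mode of a Gamma(a, b) with a ≥ 1 (shape–rate) is (a−1)/b = 47/12 ≈ 3.917.

λ̂_MAP = 3.917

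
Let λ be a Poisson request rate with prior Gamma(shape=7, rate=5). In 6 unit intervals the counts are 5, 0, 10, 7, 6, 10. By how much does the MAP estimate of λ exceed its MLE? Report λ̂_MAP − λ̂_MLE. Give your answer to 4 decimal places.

Σxᵢ = 38. Posterior is Gamma(45, 11); MAP = (45−1)/11 = 44/11 ≈ 4.00000.
MLE = x̄ = 38/6 ≈ 6.33333.
Difference = 44/11 − 38/6 = -7/3 ≈ -2.3333.

MAP − MLE = -2.3333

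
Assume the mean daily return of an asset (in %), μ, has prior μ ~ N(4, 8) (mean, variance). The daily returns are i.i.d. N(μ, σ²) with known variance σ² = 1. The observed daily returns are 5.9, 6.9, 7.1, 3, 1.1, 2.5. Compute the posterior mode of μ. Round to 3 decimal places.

μ̂_MAP = 4.408

n = 6; x̄ = (5.9 + 6.9 + 7.1 + 3 + 1.1 + 2.5)/6 = 26.5/6 = 53/12 ≈ 4.4167.
For a Normal prior and Normal likelihood with known variance, the posterior is Normal; its mode equals its mean, the precision-weighted average.
Prior precision 1/σ₀² = 1/8 = 0.125; data precision n/σ² = 6/1 = 6.
μ̂ = (0.125·4 + 6·(53/12)) / (0.125 + 6) = 27/6.125 = 216/49 ≈ 4.408.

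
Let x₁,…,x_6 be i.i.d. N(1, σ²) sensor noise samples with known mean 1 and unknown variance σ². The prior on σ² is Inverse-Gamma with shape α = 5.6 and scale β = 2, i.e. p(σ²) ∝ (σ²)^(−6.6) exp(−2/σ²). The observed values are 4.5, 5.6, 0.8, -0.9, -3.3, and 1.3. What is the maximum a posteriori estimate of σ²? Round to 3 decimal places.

σ̂²_MAP = 3.106

Sum of squared deviations about the known mean: SS = (4.5−1)² + (5.6−1)² + (0.8−1)² + (-0.9−1)² + (-3.3−1)² + (1.3−1)² = 55.64.
The Normal likelihood contributes (σ²)^(−n/2) exp(−SS/(2σ²)), so the posterior is Inverse-Gamma(α + n/2, β + SS/2) = Inverse-Gamma(8.6, 29.82).
The mode of Inverse-Gamma(a, b) is b/(a+1) = 29.82/9.6 ≈ 3.106.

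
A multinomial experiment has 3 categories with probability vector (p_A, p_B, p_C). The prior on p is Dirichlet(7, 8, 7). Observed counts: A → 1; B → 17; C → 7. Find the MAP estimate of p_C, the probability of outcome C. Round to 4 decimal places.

The posterior is Dirichlet(αᵢ + nᵢ) = Dirichlet(8, 25, 14).
For a Dirichlet(a₁,…,a_K) with all aᵢ > 1, the mode has j-th component (aⱼ − 1)/(Σaᵢ − K).
Here Σaᵢ = 47 and K = 3, so p_C = (14 − 1)/(47 − 3) = 13/44 ≈ 0.2955.

MAP estimate of p_C = 0.2955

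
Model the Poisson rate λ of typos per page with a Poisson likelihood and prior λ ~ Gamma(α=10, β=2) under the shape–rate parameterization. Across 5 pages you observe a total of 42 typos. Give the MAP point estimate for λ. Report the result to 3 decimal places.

Σxᵢ = 42, n = 5.
Posterior ∝ λ^9e^(−2λ) · λ^42e^(−5λ) = λ^51e^(−7λ), i.e. Gamma(shape=52, rate=7).
The mode of a Gamma(a, b) with a ≥ 1 (shape–rate) is (a−1)/b = 51/7 ≈ 7.286.

λ̂_MAP = 7.286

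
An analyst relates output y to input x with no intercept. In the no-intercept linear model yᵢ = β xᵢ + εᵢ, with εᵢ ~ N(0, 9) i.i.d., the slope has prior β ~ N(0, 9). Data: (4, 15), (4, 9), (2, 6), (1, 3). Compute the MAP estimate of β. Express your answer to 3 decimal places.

β̂_MAP = 2.921

log p(β | y) = −Σ(yᵢ − βxᵢ)²/(2·9) − β²/(2·9) + const.
Setting the derivative to zero: Σxᵢ(yᵢ − βxᵢ)/9 − β/9 = 0, so β = Σxᵢyᵢ / (Σxᵢ² + σ²/τ²).
Σxᵢyᵢ = 4·15 + 4·9 + 2·6 + 1·3 = 111; Σxᵢ² = 37; σ²/τ² = 1.
β̂_MAP = 111 / (37 + 1) = 111/38 ≈ 2.921.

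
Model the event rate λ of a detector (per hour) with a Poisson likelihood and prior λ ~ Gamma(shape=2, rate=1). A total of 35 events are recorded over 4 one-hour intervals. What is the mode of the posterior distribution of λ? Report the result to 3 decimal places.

λ̂_MAP = 7.200

Σxᵢ = 35, n = 4.
Posterior ∝ λe^(−1λ) · λ^35e^(−4λ) = λ^36e^(−5λ), i.e. Gamma(shape=37, rate=5).
The mode of a Gamma(a, b) with a ≥ 1 (shape–rate) is (a−1)/b = 36/5 ≈ 7.200.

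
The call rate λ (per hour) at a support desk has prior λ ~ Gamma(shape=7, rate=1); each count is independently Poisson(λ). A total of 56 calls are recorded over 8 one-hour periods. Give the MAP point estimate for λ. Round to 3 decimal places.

λ̂_MAP = 6.889

Σxᵢ = 56, n = 8.
Posterior ∝ λ^6e^(−1λ) · λ^56e^(−8λ) = λ^62e^(−9λ), i.e. Gamma(shape=63, rate=9).
The mode of a Gamma(a, b) with a ≥ 1 (shape–rate) is (a−1)/b = 62/9 ≈ 6.889.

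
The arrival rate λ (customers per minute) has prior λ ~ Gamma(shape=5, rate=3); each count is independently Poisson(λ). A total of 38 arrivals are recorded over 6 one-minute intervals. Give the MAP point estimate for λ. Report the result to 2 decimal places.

λ̂_MAP = 4.67

Σxᵢ = 38, n = 6.
Posterior ∝ λ^4e^(−3λ) · λ^38e^(−6λ) = λ^42e^(−9λ), i.e. Gamma(shape=43, rate=9).
The mode of a Gamma(a, b) with a ≥ 1 (shape–rate) is (a−1)/b = 42/9 ≈ 4.67.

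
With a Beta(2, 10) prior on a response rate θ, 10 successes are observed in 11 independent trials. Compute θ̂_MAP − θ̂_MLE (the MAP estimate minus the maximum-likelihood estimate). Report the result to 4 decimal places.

MAP − MLE = -0.3853

Posterior is Beta(12, 11); MAP = (12−1)/(23−2) = 11/21 ≈ 0.52381.
MLE ignores the prior: θ̂_MLE = k/n = 10/11 ≈ 0.90909.
Difference = 11/21 − 10/11 = -89/231 ≈ -0.3853.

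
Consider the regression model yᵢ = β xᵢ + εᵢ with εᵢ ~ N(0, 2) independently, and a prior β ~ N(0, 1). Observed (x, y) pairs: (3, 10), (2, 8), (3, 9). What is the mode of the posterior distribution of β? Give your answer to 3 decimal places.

β̂_MAP = 3.042

log p(β | y) = −Σ(yᵢ − βxᵢ)²/(2·2) − β²/(2·1) + const.
Setting the derivative to zero: Σxᵢ(yᵢ − βxᵢ)/2 − β/1 = 0, so β = Σxᵢyᵢ / (Σxᵢ² + σ²/τ²).
Σxᵢyᵢ = 3·10 + 2·8 + 3·9 = 73; Σxᵢ² = 22; σ²/τ² = 2.
β̂_MAP = 73 / (22 + 2) = 73/24 ≈ 3.042.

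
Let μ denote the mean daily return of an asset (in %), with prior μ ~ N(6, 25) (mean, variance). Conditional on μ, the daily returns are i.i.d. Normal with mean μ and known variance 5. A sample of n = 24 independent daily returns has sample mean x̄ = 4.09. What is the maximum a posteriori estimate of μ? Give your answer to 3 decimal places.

n = 24, x̄ = 4.09.
For a Normal prior and Normal likelihood with known variance, the posterior is Normal; its mode equals its mean, the precision-weighted average.
Prior precision 1/σ₀² = 1/25 = 0.04; data precision n/σ² = 24/5 = 4.8.
μ̂ = (0.04·6 + 4.8·4.09) / (0.04 + 4.8) = 19.872/4.84 = 2484/605 ≈ 4.106.

μ̂_MAP = 4.106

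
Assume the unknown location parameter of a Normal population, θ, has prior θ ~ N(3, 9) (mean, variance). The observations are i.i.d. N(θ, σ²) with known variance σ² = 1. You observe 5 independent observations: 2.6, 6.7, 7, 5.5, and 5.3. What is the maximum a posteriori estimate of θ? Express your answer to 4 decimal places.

n = 5; x̄ = (2.6 + 6.7 + 7 + 5.5 + 5.3)/5 = 27.1/5 = 5.42.
For a Normal prior and Normal likelihood with known variance, the posterior is Normal; its mode equals its mean, the precision-weighted average.
Prior precision 1/σ₀² = 1/9; data precision n/σ² = 5/1 = 5.
θ̂ = ((1/9)·3 + 5·5.42) / (1/9 + 5) = (823/30)/(46/9) = 2469/460 ≈ 5.3674.

θ̂_MAP = 5.3674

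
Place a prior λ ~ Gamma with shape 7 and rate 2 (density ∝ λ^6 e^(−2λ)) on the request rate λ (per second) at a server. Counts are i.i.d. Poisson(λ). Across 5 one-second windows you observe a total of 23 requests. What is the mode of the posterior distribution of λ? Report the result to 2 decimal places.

Σxᵢ = 23, n = 5.
Posterior ∝ λ^6e^(−2λ) · λ^23e^(−5λ) = λ^29e^(−7λ), i.e. Gamma(shape=30, rate=7).
The mode of a Gamma(a, b) with a ≥ 1 (shape–rate) is (a−1)/b = 29/7 ≈ 4.14.

λ̂_MAP = 4.14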